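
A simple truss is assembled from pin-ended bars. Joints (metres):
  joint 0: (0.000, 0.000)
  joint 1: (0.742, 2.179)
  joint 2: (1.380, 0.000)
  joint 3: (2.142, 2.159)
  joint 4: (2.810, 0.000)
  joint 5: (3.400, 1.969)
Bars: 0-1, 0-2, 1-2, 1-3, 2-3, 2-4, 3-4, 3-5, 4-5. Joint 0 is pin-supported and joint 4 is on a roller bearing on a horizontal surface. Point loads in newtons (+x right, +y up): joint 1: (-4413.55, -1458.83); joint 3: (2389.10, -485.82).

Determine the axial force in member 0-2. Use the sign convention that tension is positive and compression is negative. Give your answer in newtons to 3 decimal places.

-1079.171

N=6 nodes, M=9 members, R=3 reactions → 2N=12, M+R=12
member 0 (0-1): L=2.3019, (cx,cy)=(0.3223,0.9466)
member 1 (0-2): L=1.3800, (cx,cy)=(1.0000,0.0000)
member 2 (1-2): L=2.2705, (cx,cy)=(0.2810,-0.9597)
member 3 (1-3): L=1.4001, (cx,cy)=(0.9999,-0.0143)
member 4 (2-3): L=2.2895, (cx,cy)=(0.3328,0.9430)
member 5 (2-4): L=1.4300, (cx,cy)=(1.0000,0.0000)
member 6 (3-4): L=2.2600, (cx,cy)=(0.2956,-0.9553)
member 7 (3-5): L=1.2723, (cx,cy)=(0.9888,-0.1493)
member 8 (4-5): L=2.0555, (cx,cy)=(0.2870,0.9579)
solve A·x = −loads:
  F[0-1] = -2932.4911 N (compression)
  F[0-2] = -1079.1714 N (compression)
  F[1-2] = +1326.3479 N (tension)
  F[1-3] = +3095.8865 N (tension)
  F[2-3] = -1349.8625 N (compression)
  F[2-4] = -257.2093 N (compression)
  F[3-4] = +870.1910 N (tension)
  F[3-5] = -0.0000 N (tension)
  F[4-5] = +0.0000 N (tension)
  Rx@0 = +2024.4500 N
  Ry@0 = +2775.9597 N
  Ry@4 = -831.3097 N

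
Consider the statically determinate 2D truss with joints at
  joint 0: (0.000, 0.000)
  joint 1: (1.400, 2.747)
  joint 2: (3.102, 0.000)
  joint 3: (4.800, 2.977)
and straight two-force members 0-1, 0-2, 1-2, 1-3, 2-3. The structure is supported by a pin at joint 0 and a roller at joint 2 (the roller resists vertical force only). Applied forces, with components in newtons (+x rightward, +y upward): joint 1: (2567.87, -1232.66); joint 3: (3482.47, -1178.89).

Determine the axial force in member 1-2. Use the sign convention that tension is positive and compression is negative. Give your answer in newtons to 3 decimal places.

N=4 nodes, M=5 members, R=3 reactions → 2N=8, M+R=8
member 0 (0-1): L=3.0832, (cx,cy)=(0.4541,0.8910)
member 1 (0-2): L=3.1020, (cx,cy)=(1.0000,0.0000)
member 2 (1-2): L=3.2315, (cx,cy)=(0.5267,-0.8501)
member 3 (1-3): L=3.4078, (cx,cy)=(0.9977,0.0675)
member 4 (2-3): L=3.4272, (cx,cy)=(0.4954,0.8686)
solve A·x = −loads:
  F[0-1] = +6268.6266 N (tension)
  F[0-2] = +3203.9046 N (tension)
  F[1-2] = -7676.4262 N (compression)
  F[1-3] = +4331.4994 N (tension)
  F[2-3] = -1693.7265 N (compression)
  Rx@0 = -6050.3400 N
  Ry@0 = -5585.1128 N
  Ry@2 = +7996.6628 N

-7676.426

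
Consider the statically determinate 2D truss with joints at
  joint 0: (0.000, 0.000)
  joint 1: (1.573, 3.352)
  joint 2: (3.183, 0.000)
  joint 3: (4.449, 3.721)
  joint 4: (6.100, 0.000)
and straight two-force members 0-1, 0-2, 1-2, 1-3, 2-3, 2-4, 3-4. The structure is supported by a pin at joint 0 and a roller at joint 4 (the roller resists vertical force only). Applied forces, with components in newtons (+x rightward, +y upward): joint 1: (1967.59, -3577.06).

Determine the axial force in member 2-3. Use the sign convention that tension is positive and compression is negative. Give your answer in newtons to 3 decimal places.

N=5 nodes, M=7 members, R=3 reactions → 2N=10, M+R=10
member 0 (0-1): L=3.7027, (cx,cy)=(0.4248,0.9053)
member 1 (0-2): L=3.1830, (cx,cy)=(1.0000,0.0000)
member 2 (1-2): L=3.7186, (cx,cy)=(0.4330,-0.9014)
member 3 (1-3): L=2.8996, (cx,cy)=(0.9919,0.1273)
member 4 (2-3): L=3.9305, (cx,cy)=(0.3221,0.9467)
member 5 (2-4): L=2.9170, (cx,cy)=(1.0000,0.0000)
member 6 (3-4): L=4.0708, (cx,cy)=(0.4056,-0.9141)
solve A·x = −loads:
  F[0-1] = -1738.0762 N (compression)
  F[0-2] = +2705.9618 N (tension)
  F[1-2] = -2456.5220 N (compression)
  F[1-3] = -1655.8532 N (compression)
  F[2-3] = +2338.9975 N (tension)
  F[2-4] = +889.0017 N (tension)
  F[3-4] = -2191.9886 N (compression)
  Rx@0 = -1967.5900 N
  Ry@0 = +1573.4408 N
  Ry@4 = +2003.6192 N

2338.998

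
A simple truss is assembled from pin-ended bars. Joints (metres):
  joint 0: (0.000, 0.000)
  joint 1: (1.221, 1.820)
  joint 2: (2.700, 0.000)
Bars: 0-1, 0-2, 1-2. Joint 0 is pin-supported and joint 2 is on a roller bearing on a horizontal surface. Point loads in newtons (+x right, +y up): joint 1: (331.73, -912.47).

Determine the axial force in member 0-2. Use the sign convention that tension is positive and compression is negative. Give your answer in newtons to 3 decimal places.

N=3 nodes, M=3 members, R=3 reactions → 2N=6, M+R=6
member 0 (0-1): L=2.1916, (cx,cy)=(0.5571,0.8304)
member 1 (0-2): L=2.7000, (cx,cy)=(1.0000,0.0000)
member 2 (1-2): L=2.3452, (cx,cy)=(0.6307,-0.7761)
solve A·x = −loads:
  F[0-1] = -332.6222 N (compression)
  F[0-2] = +517.0404 N (tension)
  F[1-2] = -819.8442 N (compression)
  Rx@0 = -331.7300 N
  Ry@0 = +276.2202 N
  Ry@2 = +636.2498 N

517.040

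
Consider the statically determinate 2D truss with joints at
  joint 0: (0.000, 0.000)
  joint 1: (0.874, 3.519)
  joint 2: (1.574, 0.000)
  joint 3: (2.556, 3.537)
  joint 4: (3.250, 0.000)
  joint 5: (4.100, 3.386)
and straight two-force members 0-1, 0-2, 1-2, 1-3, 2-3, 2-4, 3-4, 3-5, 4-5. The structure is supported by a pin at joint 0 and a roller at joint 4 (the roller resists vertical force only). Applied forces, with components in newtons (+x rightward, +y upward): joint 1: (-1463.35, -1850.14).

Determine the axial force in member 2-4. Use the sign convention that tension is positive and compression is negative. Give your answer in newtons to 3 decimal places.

-213.267

N=6 nodes, M=9 members, R=3 reactions → 2N=12, M+R=12
member 0 (0-1): L=3.6259, (cx,cy)=(0.2410,0.9705)
member 1 (0-2): L=1.5740, (cx,cy)=(1.0000,0.0000)
member 2 (1-2): L=3.5879, (cx,cy)=(0.1951,-0.9808)
member 3 (1-3): L=1.6821, (cx,cy)=(0.9999,0.0107)
member 4 (2-3): L=3.6708, (cx,cy)=(0.2675,0.9636)
member 5 (2-4): L=1.6760, (cx,cy)=(1.0000,0.0000)
member 6 (3-4): L=3.6044, (cx,cy)=(0.1925,-0.9813)
member 7 (3-5): L=1.5514, (cx,cy)=(0.9953,-0.0973)
member 8 (4-5): L=3.4911, (cx,cy)=(0.2435,0.9699)
solve A·x = −loads:
  F[0-1] = -3026.2969 N (compression)
  F[0-2] = -733.8829 N (compression)
  F[1-2] = +1113.8572 N (tension)
  F[1-3] = +516.6015 N (tension)
  F[2-3] = -1133.7758 N (compression)
  F[2-4] = -213.2672 N (compression)
  F[3-4] = +1107.6502 N (tension)
  F[3-5] = -0.0000 N (compression)
  F[4-5] = +0.0000 N (tension)
  Rx@0 = +1463.3500 N
  Ry@0 = +2937.0650 N
  Ry@4 = -1086.9250 N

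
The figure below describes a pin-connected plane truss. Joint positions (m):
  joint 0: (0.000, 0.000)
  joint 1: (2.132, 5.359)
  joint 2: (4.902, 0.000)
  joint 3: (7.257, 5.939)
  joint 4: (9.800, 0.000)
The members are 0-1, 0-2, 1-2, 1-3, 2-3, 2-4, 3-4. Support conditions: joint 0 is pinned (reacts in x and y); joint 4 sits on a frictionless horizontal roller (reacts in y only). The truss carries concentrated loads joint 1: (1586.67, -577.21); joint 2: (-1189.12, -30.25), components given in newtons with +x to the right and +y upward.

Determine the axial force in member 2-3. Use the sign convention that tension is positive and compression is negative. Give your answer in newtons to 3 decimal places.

1190.735

N=5 nodes, M=7 members, R=3 reactions → 2N=10, M+R=10
member 0 (0-1): L=5.7675, (cx,cy)=(0.3697,0.9292)
member 1 (0-2): L=4.9020, (cx,cy)=(1.0000,0.0000)
member 2 (1-2): L=6.0326, (cx,cy)=(0.4592,-0.8883)
member 3 (1-3): L=5.1577, (cx,cy)=(0.9937,0.1125)
member 4 (2-3): L=6.3889, (cx,cy)=(0.3686,0.9296)
member 5 (2-4): L=4.8980, (cx,cy)=(1.0000,0.0000)
member 6 (3-4): L=6.4605, (cx,cy)=(0.3936,-0.9193)
solve A·x = −loads:
  F[0-1] = +431.4537 N (tension)
  F[0-2] = +238.0605 N (tension)
  F[1-2] = -1211.9588 N (compression)
  F[1-3] = -876.2373 N (compression)
  F[2-3] = +1190.7350 N (tension)
  F[2-4] = +431.7633 N (tension)
  F[3-4] = -1096.9028 N (compression)
  Rx@0 = -397.5500 N
  Ry@0 = -400.8932 N
  Ry@4 = +1008.3532 N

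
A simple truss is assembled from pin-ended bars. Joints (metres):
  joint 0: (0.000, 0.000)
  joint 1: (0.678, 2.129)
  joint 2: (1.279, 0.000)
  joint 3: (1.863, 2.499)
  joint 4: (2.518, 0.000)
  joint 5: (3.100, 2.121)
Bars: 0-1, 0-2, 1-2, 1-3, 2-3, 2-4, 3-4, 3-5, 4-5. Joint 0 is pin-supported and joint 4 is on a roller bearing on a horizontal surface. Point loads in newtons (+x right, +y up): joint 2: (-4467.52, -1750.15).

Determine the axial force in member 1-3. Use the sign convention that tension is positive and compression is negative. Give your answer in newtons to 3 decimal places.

N=6 nodes, M=9 members, R=3 reactions → 2N=12, M+R=12
member 0 (0-1): L=2.2344, (cx,cy)=(0.3034,0.9528)
member 1 (0-2): L=1.2790, (cx,cy)=(1.0000,0.0000)
member 2 (1-2): L=2.2122, (cx,cy)=(0.2717,-0.9624)
member 3 (1-3): L=1.2414, (cx,cy)=(0.9546,0.2980)
member 4 (2-3): L=2.5663, (cx,cy)=(0.2276,0.9738)
member 5 (2-4): L=1.2390, (cx,cy)=(1.0000,0.0000)
member 6 (3-4): L=2.5834, (cx,cy)=(0.2535,-0.9673)
member 7 (3-5): L=1.2935, (cx,cy)=(0.9563,-0.2922)
member 8 (4-5): L=2.1994, (cx,cy)=(0.2646,0.9644)
solve A·x = −loads:
  F[0-1] = -903.7881 N (compression)
  F[0-2] = -4193.2711 N (compression)
  F[1-2] = +740.5765 N (tension)
  F[1-3] = -498.0819 N (compression)
  F[2-3] = +1065.3790 N (tension)
  F[2-4] = +233.0049 N (tension)
  F[3-4] = -919.0048 N (compression)
  F[3-5] = +0.0000 N (tension)
  F[4-5] = -0.0000 N (compression)
  Rx@0 = +4467.5200 N
  Ry@0 = +861.1739 N
  Ry@4 = +888.9761 N

-498.082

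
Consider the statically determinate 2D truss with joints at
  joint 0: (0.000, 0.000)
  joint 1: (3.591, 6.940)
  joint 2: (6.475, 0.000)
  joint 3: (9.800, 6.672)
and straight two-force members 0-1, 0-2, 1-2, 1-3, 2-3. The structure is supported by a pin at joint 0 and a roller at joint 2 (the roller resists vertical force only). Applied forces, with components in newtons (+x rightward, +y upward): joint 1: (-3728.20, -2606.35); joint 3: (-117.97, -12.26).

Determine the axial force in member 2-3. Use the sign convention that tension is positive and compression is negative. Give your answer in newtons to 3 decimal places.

-18.979

N=4 nodes, M=5 members, R=3 reactions → 2N=8, M+R=8
member 0 (0-1): L=7.8140, (cx,cy)=(0.4596,0.8881)
member 1 (0-2): L=6.4750, (cx,cy)=(1.0000,0.0000)
member 2 (1-2): L=7.5154, (cx,cy)=(0.3837,-0.9234)
member 3 (1-3): L=6.2148, (cx,cy)=(0.9991,-0.0431)
member 4 (2-3): L=7.4546, (cx,cy)=(0.4460,0.8950)
solve A·x = −loads:
  F[0-1] = -5936.0477 N (compression)
  F[0-2] = -1118.2077 N (compression)
  F[1-2] = +2891.8671 N (tension)
  F[1-3] = -109.6067 N (compression)
  F[2-3] = -18.9791 N (compression)
  Rx@0 = +3846.1700 N
  Ry@0 = +5272.0854 N
  Ry@2 = -2653.4754 N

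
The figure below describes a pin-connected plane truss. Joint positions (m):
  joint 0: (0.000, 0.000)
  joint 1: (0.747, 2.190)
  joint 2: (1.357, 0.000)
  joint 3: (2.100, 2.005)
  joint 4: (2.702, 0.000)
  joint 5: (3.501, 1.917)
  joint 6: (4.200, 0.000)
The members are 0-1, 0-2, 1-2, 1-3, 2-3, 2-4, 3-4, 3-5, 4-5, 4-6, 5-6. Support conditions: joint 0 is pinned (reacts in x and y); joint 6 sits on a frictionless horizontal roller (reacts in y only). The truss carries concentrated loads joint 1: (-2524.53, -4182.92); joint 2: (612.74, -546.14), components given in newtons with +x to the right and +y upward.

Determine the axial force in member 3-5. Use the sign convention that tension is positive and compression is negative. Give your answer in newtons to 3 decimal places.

302.103

N=7 nodes, M=11 members, R=3 reactions → 2N=14, M+R=14
member 0 (0-1): L=2.3139, (cx,cy)=(0.3228,0.9465)
member 1 (0-2): L=1.3570, (cx,cy)=(1.0000,0.0000)
member 2 (1-2): L=2.2734, (cx,cy)=(0.2683,-0.9633)
member 3 (1-3): L=1.3656, (cx,cy)=(0.9908,-0.1355)
member 4 (2-3): L=2.1382, (cx,cy)=(0.3475,0.9377)
member 5 (2-4): L=1.3450, (cx,cy)=(1.0000,0.0000)
member 6 (3-4): L=2.0934, (cx,cy)=(0.2876,-0.9578)
member 7 (3-5): L=1.4038, (cx,cy)=(0.9980,-0.0627)
member 8 (4-5): L=2.0768, (cx,cy)=(0.3847,0.9230)
member 9 (4-6): L=1.4980, (cx,cy)=(1.0000,0.0000)
member 10 (5-6): L=2.0405, (cx,cy)=(0.3426,-0.9395)
solve A·x = −loads:
  F[0-1] = -5414.9413 N (compression)
  F[0-2] = -163.6720 N (compression)
  F[1-2] = +902.1018 N (tension)
  F[1-3] = +539.3281 N (tension)
  F[2-3] = -344.3372 N (compression)
  F[2-4] = -414.7051 N (compression)
  F[3-4] = +393.6330 N (tension)
  F[3-5] = +302.1034 N (tension)
  F[4-5] = -408.4422 N (compression)
  F[4-6] = -144.3742 N (compression)
  F[5-6] = +421.4452 N (tension)
  Rx@0 = +1911.7900 N
  Ry@0 = +5125.0046 N
  Ry@6 = -395.9446 N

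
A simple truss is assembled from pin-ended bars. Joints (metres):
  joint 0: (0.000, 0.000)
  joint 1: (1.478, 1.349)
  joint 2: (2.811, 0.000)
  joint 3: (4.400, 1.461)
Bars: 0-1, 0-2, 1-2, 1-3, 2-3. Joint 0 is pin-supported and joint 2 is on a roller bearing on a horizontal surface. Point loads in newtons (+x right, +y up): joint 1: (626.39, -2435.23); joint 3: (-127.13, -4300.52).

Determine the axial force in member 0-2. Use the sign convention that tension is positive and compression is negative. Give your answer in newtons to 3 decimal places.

N=4 nodes, M=5 members, R=3 reactions → 2N=8, M+R=8
member 0 (0-1): L=2.0011, (cx,cy)=(0.7386,0.6741)
member 1 (0-2): L=2.8110, (cx,cy)=(1.0000,0.0000)
member 2 (1-2): L=1.8965, (cx,cy)=(0.7029,-0.7113)
member 3 (1-3): L=2.9241, (cx,cy)=(0.9993,0.0383)
member 4 (2-3): L=2.1586, (cx,cy)=(0.7361,0.6768)
solve A·x = −loads:
  F[0-1] = +2240.9589 N (tension)
  F[0-2] = -1155.9223 N (compression)
  F[1-2] = -5291.5609 N (compression)
  F[1-3] = +4751.5896 N (tension)
  F[2-3] = -6622.7510 N (compression)
  Rx@0 = -499.2600 N
  Ry@0 = -1510.7178 N
  Ry@2 = +8246.4678 N

-1155.922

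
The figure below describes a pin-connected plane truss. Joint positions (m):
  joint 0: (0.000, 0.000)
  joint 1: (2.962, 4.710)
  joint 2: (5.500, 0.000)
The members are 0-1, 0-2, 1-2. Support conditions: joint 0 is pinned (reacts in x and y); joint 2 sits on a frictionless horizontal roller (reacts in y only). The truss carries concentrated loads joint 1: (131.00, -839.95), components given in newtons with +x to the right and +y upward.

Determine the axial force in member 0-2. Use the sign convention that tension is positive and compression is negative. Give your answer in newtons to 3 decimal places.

N=3 nodes, M=3 members, R=3 reactions → 2N=6, M+R=6
member 0 (0-1): L=5.5640, (cx,cy)=(0.5324,0.8465)
member 1 (0-2): L=5.5000, (cx,cy)=(1.0000,0.0000)
member 2 (1-2): L=5.3503, (cx,cy)=(0.4744,-0.8803)
solve A·x = −loads:
  F[0-1] = -325.3495 N (compression)
  F[0-2] = +304.2016 N (tension)
  F[1-2] = -641.2786 N (compression)
  Rx@0 = -131.0000 N
  Ry@0 = +275.4151 N
  Ry@2 = +564.5349 N

304.202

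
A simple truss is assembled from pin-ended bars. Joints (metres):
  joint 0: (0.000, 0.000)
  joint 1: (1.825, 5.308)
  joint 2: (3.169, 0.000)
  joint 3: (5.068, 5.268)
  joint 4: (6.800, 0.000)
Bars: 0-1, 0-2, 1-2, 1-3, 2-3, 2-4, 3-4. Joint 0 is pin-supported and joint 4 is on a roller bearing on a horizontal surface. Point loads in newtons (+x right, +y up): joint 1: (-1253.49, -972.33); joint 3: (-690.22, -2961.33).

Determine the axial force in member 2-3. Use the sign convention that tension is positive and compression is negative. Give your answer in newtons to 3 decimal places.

N=5 nodes, M=7 members, R=3 reactions → 2N=10, M+R=10
member 0 (0-1): L=5.6130, (cx,cy)=(0.3251,0.9457)
member 1 (0-2): L=3.1690, (cx,cy)=(1.0000,0.0000)
member 2 (1-2): L=5.4755, (cx,cy)=(0.2455,-0.9694)
member 3 (1-3): L=3.2432, (cx,cy)=(0.9999,-0.0123)
member 4 (2-3): L=5.5998, (cx,cy)=(0.3391,0.9407)
member 5 (2-4): L=3.6310, (cx,cy)=(1.0000,0.0000)
member 6 (3-4): L=5.5454, (cx,cy)=(0.3123,-0.9500)
solve A·x = −loads:
  F[0-1] = -3149.9692 N (compression)
  F[0-2] = -919.5305 N (compression)
  F[1-2] = +2073.3671 N (tension)
  F[1-3] = -279.6324 N (compression)
  F[2-3] = -2136.5409 N (compression)
  F[2-4] = +313.9303 N (tension)
  F[3-4] = -1005.1236 N (compression)
  Rx@0 = +1943.7100 N
  Ry@0 = +2978.8190 N
  Ry@4 = +954.8410 N

-2136.541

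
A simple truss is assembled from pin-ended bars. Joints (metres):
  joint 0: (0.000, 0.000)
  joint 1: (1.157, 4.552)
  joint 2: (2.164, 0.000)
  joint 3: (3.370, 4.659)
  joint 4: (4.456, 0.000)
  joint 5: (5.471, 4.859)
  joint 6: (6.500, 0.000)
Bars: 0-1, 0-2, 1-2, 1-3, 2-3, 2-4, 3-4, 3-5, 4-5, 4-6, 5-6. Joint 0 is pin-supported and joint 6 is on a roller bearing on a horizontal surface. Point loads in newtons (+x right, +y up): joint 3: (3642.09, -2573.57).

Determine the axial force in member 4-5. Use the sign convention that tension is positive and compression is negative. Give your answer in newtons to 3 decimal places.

4194.634

N=7 nodes, M=11 members, R=3 reactions → 2N=14, M+R=14
member 0 (0-1): L=4.6967, (cx,cy)=(0.2463,0.9692)
member 1 (0-2): L=2.1640, (cx,cy)=(1.0000,0.0000)
member 2 (1-2): L=4.6621, (cx,cy)=(0.2160,-0.9764)
member 3 (1-3): L=2.2156, (cx,cy)=(0.9988,0.0483)
member 4 (2-3): L=4.8126, (cx,cy)=(0.2506,0.9681)
member 5 (2-4): L=2.2920, (cx,cy)=(1.0000,0.0000)
member 6 (3-4): L=4.7839, (cx,cy)=(0.2270,-0.9739)
member 7 (3-5): L=2.1105, (cx,cy)=(0.9955,0.0948)
member 8 (4-5): L=4.9639, (cx,cy)=(0.2045,0.9789)
member 9 (4-6): L=2.0440, (cx,cy)=(1.0000,0.0000)
member 10 (5-6): L=4.9668, (cx,cy)=(0.2072,-0.9783)
solve A·x = −loads:
  F[0-1] = +1414.8668 N (tension)
  F[0-2] = +3293.5501 N (tension)
  F[1-2] = -1372.4786 N (compression)
  F[1-3] = +645.7477 N (tension)
  F[2-3] = +1384.2475 N (tension)
  F[2-4] = +2650.2112 N (tension)
  F[3-4] = -4216.0803 N (compression)
  F[3-5] = -1700.7662 N (compression)
  F[4-5] = +4194.6341 N (tension)
  F[4-6] = +835.4055 N (tension)
  F[5-6] = -4032.3227 N (compression)
  Rx@0 = -3642.0900 N
  Ry@0 = -1371.2651 N
  Ry@6 = +3944.8351 N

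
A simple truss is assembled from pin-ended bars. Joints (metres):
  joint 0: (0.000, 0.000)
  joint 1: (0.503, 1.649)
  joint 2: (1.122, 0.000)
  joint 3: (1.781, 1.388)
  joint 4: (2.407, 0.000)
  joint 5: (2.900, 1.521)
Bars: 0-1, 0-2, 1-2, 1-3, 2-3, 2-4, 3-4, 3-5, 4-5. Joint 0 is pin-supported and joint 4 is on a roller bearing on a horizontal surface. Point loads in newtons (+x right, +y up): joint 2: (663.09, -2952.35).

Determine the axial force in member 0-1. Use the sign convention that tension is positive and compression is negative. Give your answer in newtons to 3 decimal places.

N=6 nodes, M=9 members, R=3 reactions → 2N=12, M+R=12
member 0 (0-1): L=1.7240, (cx,cy)=(0.2918,0.9565)
member 1 (0-2): L=1.1220, (cx,cy)=(1.0000,0.0000)
member 2 (1-2): L=1.7614, (cx,cy)=(0.3514,-0.9362)
member 3 (1-3): L=1.3044, (cx,cy)=(0.9798,-0.2001)
member 4 (2-3): L=1.5365, (cx,cy)=(0.4289,0.9034)
member 5 (2-4): L=1.2850, (cx,cy)=(1.0000,0.0000)
member 6 (3-4): L=1.5226, (cx,cy)=(0.4111,-0.9116)
member 7 (3-5): L=1.1269, (cx,cy)=(0.9930,0.1180)
member 8 (4-5): L=1.5989, (cx,cy)=(0.3083,0.9513)
solve A·x = −loads:
  F[0-1] = -1647.8359 N (compression)
  F[0-2] = +1143.8654 N (tension)
  F[1-2] = +1936.8905 N (tension)
  F[1-3] = -1185.4393 N (compression)
  F[2-3] = +1260.8679 N (tension)
  F[2-4] = +620.6825 N (tension)
  F[3-4] = -1509.7019 N (compression)
  F[3-5] = +0.0000 N (tension)
  F[4-5] = -0.0000 N (compression)
  Rx@0 = -663.0900 N
  Ry@0 = +1576.1403 N
  Ry@4 = +1376.2097 N

-1647.836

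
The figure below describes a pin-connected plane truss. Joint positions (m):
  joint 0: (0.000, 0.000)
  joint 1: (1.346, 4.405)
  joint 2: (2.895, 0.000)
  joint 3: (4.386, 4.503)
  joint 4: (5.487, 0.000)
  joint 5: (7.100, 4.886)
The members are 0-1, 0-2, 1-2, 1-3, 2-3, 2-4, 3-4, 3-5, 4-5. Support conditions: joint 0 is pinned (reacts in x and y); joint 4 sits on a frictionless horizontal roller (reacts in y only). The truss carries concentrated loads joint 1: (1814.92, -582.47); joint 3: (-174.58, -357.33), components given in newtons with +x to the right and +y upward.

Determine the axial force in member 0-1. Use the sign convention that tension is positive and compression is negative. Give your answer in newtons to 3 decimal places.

839.098

N=6 nodes, M=9 members, R=3 reactions → 2N=12, M+R=12
member 0 (0-1): L=4.6061, (cx,cy)=(0.2922,0.9563)
member 1 (0-2): L=2.8950, (cx,cy)=(1.0000,0.0000)
member 2 (1-2): L=4.6694, (cx,cy)=(0.3317,-0.9434)
member 3 (1-3): L=3.0416, (cx,cy)=(0.9995,0.0322)
member 4 (2-3): L=4.7434, (cx,cy)=(0.3143,0.9493)
member 5 (2-4): L=2.5920, (cx,cy)=(1.0000,0.0000)
member 6 (3-4): L=4.6356, (cx,cy)=(0.2375,-0.9714)
member 7 (3-5): L=2.7409, (cx,cy)=(0.9902,0.1397)
member 8 (4-5): L=5.1454, (cx,cy)=(0.3135,0.9496)
solve A·x = −loads:
  F[0-1] = +839.0981 N (tension)
  F[0-2] = +1395.1354 N (tension)
  F[1-2] = -1504.6570 N (compression)
  F[1-3] = -1071.1267 N (compression)
  F[2-3] = +1495.2412 N (tension)
  F[2-4] = +425.9917 N (tension)
  F[3-4] = -1793.5937 N (compression)
  F[3-5] = -0.0000 N (compression)
  F[4-5] = +0.0000 N (tension)
  Rx@0 = -1640.3400 N
  Ry@0 = -802.4713 N
  Ry@4 = +1742.2713 N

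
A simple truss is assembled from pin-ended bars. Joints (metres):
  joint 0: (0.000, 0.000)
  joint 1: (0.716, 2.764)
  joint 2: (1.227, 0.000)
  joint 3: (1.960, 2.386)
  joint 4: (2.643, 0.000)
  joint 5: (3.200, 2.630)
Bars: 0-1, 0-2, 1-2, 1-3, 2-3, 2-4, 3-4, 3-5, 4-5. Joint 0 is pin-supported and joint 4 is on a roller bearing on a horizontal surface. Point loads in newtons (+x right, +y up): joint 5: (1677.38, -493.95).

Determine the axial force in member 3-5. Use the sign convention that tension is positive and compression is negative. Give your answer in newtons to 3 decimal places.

N=6 nodes, M=9 members, R=3 reactions → 2N=12, M+R=12
member 0 (0-1): L=2.8552, (cx,cy)=(0.2508,0.9680)
member 1 (0-2): L=1.2270, (cx,cy)=(1.0000,0.0000)
member 2 (1-2): L=2.8108, (cx,cy)=(0.1818,-0.9833)
member 3 (1-3): L=1.3002, (cx,cy)=(0.9568,-0.2907)
member 4 (2-3): L=2.4961, (cx,cy)=(0.2937,0.9559)
member 5 (2-4): L=1.4160, (cx,cy)=(1.0000,0.0000)
member 6 (3-4): L=2.4818, (cx,cy)=(0.2752,-0.9614)
member 7 (3-5): L=1.2638, (cx,cy)=(0.9812,0.1931)
member 8 (4-5): L=2.6883, (cx,cy)=(0.2072,0.9783)
solve A·x = −loads:
  F[0-1] = +1831.7568 N (tension)
  F[0-2] = +1218.0346 N (tension)
  F[1-2] = -2060.9974 N (compression)
  F[1-3] = +871.6799 N (tension)
  F[2-3] = +2120.1325 N (tension)
  F[2-4] = +220.7474 N (tension)
  F[3-4] = -1463.8523 N (compression)
  F[3-5] = +1895.1426 N (tension)
  F[4-5] = -878.9208 N (compression)
  Rx@0 = -1677.3800 N
  Ry@0 = -1773.2272 N
  Ry@4 = +2267.1772 N

1895.143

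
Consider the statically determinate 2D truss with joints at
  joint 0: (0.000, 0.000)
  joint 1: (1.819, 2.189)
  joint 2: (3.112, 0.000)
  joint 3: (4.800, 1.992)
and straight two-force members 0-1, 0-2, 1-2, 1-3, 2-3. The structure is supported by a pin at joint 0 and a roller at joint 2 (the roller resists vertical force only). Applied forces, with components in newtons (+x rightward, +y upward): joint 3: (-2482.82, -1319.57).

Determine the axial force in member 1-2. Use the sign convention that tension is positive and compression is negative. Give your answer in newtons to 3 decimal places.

1113.692

N=4 nodes, M=5 members, R=3 reactions → 2N=8, M+R=8
member 0 (0-1): L=2.8461, (cx,cy)=(0.6391,0.7691)
member 1 (0-2): L=3.1120, (cx,cy)=(1.0000,0.0000)
member 2 (1-2): L=2.5424, (cx,cy)=(0.5086,-0.8610)
member 3 (1-3): L=2.9875, (cx,cy)=(0.9978,-0.0659)
member 4 (2-3): L=2.6110, (cx,cy)=(0.6465,0.7629)
solve A·x = −loads:
  F[0-1] = -1135.7281 N (compression)
  F[0-2] = -1756.9620 N (compression)
  F[1-2] = +1113.6923 N (tension)
  F[1-3] = -1295.0823 N (compression)
  F[2-3] = -1841.5656 N (compression)
  Rx@0 = +2482.8200 N
  Ry@0 = +873.5036 N
  Ry@2 = +446.0664 N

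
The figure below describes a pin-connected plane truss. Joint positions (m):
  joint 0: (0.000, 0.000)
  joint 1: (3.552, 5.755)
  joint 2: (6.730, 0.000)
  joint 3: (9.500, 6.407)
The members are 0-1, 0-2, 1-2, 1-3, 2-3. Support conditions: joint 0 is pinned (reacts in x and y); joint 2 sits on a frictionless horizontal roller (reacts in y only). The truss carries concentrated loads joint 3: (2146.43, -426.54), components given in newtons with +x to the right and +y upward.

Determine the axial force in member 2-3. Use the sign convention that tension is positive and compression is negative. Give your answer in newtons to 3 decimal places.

-756.900

N=4 nodes, M=5 members, R=3 reactions → 2N=8, M+R=8
member 0 (0-1): L=6.7629, (cx,cy)=(0.5252,0.8510)
member 1 (0-2): L=6.7300, (cx,cy)=(1.0000,0.0000)
member 2 (1-2): L=6.5742, (cx,cy)=(0.4834,-0.8754)
member 3 (1-3): L=5.9836, (cx,cy)=(0.9940,0.1090)
member 4 (2-3): L=6.9802, (cx,cy)=(0.3968,0.9179)
solve A·x = −loads:
  F[0-1] = +2607.5904 N (tension)
  F[0-2] = +776.8741 N (tension)
  F[1-2] = -2228.4366 N (compression)
  F[1-3] = +2461.4541 N (tension)
  F[2-3] = -756.9004 N (compression)
  Rx@0 = -2146.4300 N
  Ry@0 = -2218.9737 N
  Ry@2 = +2645.5137 N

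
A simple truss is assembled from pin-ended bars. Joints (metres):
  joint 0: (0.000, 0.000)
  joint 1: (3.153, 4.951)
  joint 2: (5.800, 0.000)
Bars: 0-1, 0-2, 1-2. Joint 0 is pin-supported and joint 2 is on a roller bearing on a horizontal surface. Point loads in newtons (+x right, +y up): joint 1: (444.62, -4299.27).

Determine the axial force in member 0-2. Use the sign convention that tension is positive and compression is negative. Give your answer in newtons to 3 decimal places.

1452.460

N=3 nodes, M=3 members, R=3 reactions → 2N=6, M+R=6
member 0 (0-1): L=5.8697, (cx,cy)=(0.5372,0.8435)
member 1 (0-2): L=5.8000, (cx,cy)=(1.0000,0.0000)
member 2 (1-2): L=5.6142, (cx,cy)=(0.4715,-0.8819)
solve A·x = −loads:
  F[0-1] = -1876.2304 N (compression)
  F[0-2] = +1452.4598 N (tension)
  F[1-2] = -3080.6082 N (compression)
  Rx@0 = -444.6200 N
  Ry@0 = +1582.5610 N
  Ry@2 = +2716.7090 N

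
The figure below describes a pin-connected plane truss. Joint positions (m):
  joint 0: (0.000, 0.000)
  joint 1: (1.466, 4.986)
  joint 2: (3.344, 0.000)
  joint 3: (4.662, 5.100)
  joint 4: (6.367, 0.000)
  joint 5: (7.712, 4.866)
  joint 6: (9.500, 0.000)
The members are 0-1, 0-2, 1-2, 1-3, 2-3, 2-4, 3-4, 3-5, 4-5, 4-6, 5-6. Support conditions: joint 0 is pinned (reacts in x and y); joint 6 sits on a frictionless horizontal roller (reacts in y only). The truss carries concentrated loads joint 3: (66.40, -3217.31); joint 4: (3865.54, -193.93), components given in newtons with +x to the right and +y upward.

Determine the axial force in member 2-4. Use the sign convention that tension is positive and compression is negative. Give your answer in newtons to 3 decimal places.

N=7 nodes, M=11 members, R=3 reactions → 2N=14, M+R=14
member 0 (0-1): L=5.1971, (cx,cy)=(0.2821,0.9594)
member 1 (0-2): L=3.3440, (cx,cy)=(1.0000,0.0000)
member 2 (1-2): L=5.3280, (cx,cy)=(0.3525,-0.9358)
member 3 (1-3): L=3.1980, (cx,cy)=(0.9994,0.0356)
member 4 (2-3): L=5.2676, (cx,cy)=(0.2502,0.9682)
member 5 (2-4): L=3.0230, (cx,cy)=(1.0000,0.0000)
member 6 (3-4): L=5.3775, (cx,cy)=(0.3171,-0.9484)
member 7 (3-5): L=3.0590, (cx,cy)=(0.9971,-0.0765)
member 8 (4-5): L=5.0485, (cx,cy)=(0.2664,0.9639)
member 9 (4-6): L=3.1330, (cx,cy)=(1.0000,0.0000)
member 10 (5-6): L=5.1841, (cx,cy)=(0.3449,-0.9386)
solve A·x = −loads:
  F[0-1] = -1737.3197 N (compression)
  F[0-2] = +4422.0083 N (tension)
  F[1-2] = +1739.0349 N (tension)
  F[1-3] = -1103.7459 N (compression)
  F[2-3] = -1680.8889 N (compression)
  F[2-4] = +5455.5613 N (tension)
  F[3-4] = -1545.9233 N (compression)
  F[3-5] = -1103.0962 N (compression)
  F[4-5] = +1722.3391 N (tension)
  F[4-6] = +641.0023 N (tension)
  F[5-6] = -1858.5127 N (compression)
  Rx@0 = -3931.9400 N
  Ry@0 = +1666.7672 N
  Ry@6 = +1744.4728 N

5455.561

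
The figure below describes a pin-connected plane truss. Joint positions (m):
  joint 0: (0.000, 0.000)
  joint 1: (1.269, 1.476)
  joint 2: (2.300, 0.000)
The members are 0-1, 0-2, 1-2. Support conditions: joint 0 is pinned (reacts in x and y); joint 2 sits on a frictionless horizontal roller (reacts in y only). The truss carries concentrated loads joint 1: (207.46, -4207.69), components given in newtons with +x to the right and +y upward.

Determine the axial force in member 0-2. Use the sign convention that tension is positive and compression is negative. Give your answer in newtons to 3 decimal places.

1714.619

N=3 nodes, M=3 members, R=3 reactions → 2N=6, M+R=6
member 0 (0-1): L=1.9465, (cx,cy)=(0.6519,0.7583)
member 1 (0-2): L=2.3000, (cx,cy)=(1.0000,0.0000)
member 2 (1-2): L=1.8004, (cx,cy)=(0.5726,-0.8198)
solve A·x = −loads:
  F[0-1] = -2311.8312 N (compression)
  F[0-2] = +1714.6190 N (tension)
  F[1-2] = -2994.2251 N (compression)
  Rx@0 = -207.4600 N
  Ry@0 = +1753.0076 N
  Ry@2 = +2454.6824 N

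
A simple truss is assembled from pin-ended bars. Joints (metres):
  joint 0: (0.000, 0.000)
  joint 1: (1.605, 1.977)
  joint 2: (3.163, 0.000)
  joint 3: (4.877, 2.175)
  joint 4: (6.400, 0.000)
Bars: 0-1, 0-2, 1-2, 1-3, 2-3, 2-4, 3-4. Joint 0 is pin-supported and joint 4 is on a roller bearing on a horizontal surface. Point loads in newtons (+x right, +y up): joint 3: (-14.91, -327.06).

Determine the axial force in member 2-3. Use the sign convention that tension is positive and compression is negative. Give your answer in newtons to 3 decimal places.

-95.791

N=5 nodes, M=7 members, R=3 reactions → 2N=10, M+R=10
member 0 (0-1): L=2.5465, (cx,cy)=(0.6303,0.7764)
member 1 (0-2): L=3.1630, (cx,cy)=(1.0000,0.0000)
member 2 (1-2): L=2.5171, (cx,cy)=(0.6190,-0.7854)
member 3 (1-3): L=3.2780, (cx,cy)=(0.9982,0.0604)
member 4 (2-3): L=2.7692, (cx,cy)=(0.6190,0.7854)
member 5 (2-4): L=3.2370, (cx,cy)=(1.0000,0.0000)
member 6 (3-4): L=2.6552, (cx,cy)=(0.5736,-0.8191)
solve A·x = −loads:
  F[0-1] = -106.7758 N (compression)
  F[0-2] = +52.3889 N (tension)
  F[1-2] = +95.7915 N (tension)
  F[1-3] = -126.8217 N (compression)
  F[2-3] = -95.7908 N (compression)
  F[2-4] = +170.9701 N (tension)
  F[3-4] = -298.0710 N (compression)
  Rx@0 = +14.9100 N
  Ry@0 = +82.8971 N
  Ry@4 = +244.1629 N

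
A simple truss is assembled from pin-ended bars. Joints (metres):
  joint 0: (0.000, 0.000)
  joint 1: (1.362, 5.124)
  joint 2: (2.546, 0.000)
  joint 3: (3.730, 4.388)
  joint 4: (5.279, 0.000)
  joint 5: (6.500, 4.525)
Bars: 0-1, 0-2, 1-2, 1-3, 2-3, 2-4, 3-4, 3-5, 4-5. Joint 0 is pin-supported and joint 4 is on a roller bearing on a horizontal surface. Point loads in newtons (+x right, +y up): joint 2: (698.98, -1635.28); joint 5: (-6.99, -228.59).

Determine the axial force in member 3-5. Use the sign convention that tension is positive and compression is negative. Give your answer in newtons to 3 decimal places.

55.499

N=6 nodes, M=9 members, R=3 reactions → 2N=12, M+R=12
member 0 (0-1): L=5.3019, (cx,cy)=(0.2569,0.9664)
member 1 (0-2): L=2.5460, (cx,cy)=(1.0000,0.0000)
member 2 (1-2): L=5.2590, (cx,cy)=(0.2251,-0.9743)
member 3 (1-3): L=2.4797, (cx,cy)=(0.9549,-0.2968)
member 4 (2-3): L=4.5449, (cx,cy)=(0.2605,0.9655)
member 5 (2-4): L=2.7330, (cx,cy)=(1.0000,0.0000)
member 6 (3-4): L=4.6534, (cx,cy)=(0.3329,-0.9430)
member 7 (3-5): L=2.7734, (cx,cy)=(0.9988,0.0494)
member 8 (4-5): L=4.6868, (cx,cy)=(0.2605,0.9655)
solve A·x = −loads:
  F[0-1] = -827.4934 N (compression)
  F[0-2] = +904.5629 N (tension)
  F[1-2] = +957.3636 N (tension)
  F[1-3] = -448.3130 N (compression)
  F[2-3] = +727.6185 N (tension)
  F[2-4] = +231.5693 N (tension)
  F[3-4] = -883.1822 N (compression)
  F[3-5] = +55.4989 N (tension)
  F[4-5] = -239.6053 N (compression)
  Rx@0 = -691.9900 N
  Ry@0 = +799.7237 N
  Ry@4 = +1064.1463 N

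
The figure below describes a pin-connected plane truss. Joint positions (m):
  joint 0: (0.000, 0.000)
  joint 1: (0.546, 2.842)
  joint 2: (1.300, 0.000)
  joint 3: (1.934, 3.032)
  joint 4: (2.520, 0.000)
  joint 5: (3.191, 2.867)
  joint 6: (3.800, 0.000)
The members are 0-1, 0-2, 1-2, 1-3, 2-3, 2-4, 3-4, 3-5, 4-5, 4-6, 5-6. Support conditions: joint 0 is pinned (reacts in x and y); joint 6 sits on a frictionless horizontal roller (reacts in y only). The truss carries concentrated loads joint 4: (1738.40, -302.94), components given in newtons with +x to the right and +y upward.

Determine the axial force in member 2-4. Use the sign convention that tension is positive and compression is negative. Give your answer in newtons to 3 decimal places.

1803.489

N=7 nodes, M=11 members, R=3 reactions → 2N=14, M+R=14
member 0 (0-1): L=2.8940, (cx,cy)=(0.1887,0.9820)
member 1 (0-2): L=1.3000, (cx,cy)=(1.0000,0.0000)
member 2 (1-2): L=2.9403, (cx,cy)=(0.2564,-0.9666)
member 3 (1-3): L=1.4009, (cx,cy)=(0.9908,0.1356)
member 4 (2-3): L=3.0976, (cx,cy)=(0.2047,0.9788)
member 5 (2-4): L=1.2200, (cx,cy)=(1.0000,0.0000)
member 6 (3-4): L=3.0881, (cx,cy)=(0.1898,-0.9818)
member 7 (3-5): L=1.2678, (cx,cy)=(0.9915,-0.1301)
member 8 (4-5): L=2.9445, (cx,cy)=(0.2279,0.9737)
member 9 (4-6): L=1.2800, (cx,cy)=(1.0000,0.0000)
member 10 (5-6): L=2.9310, (cx,cy)=(0.2078,-0.9782)
solve A·x = −loads:
  F[0-1] = -103.9091 N (compression)
  F[0-2] = +1758.0043 N (tension)
  F[1-2] = +99.1943 N (tension)
  F[1-3] = -45.4612 N (compression)
  F[2-3] = -97.9510 N (compression)
  F[2-4] = +1803.4894 N (tension)
  F[3-4] = +115.5653 N (tension)
  F[3-5] = -87.7656 N (compression)
  F[4-5] = +194.5946 N (tension)
  F[4-6] = +42.6740 N (tension)
  F[5-6] = -205.3794 N (compression)
  Rx@0 = -1738.4000 N
  Ry@0 = +102.0429 N
  Ry@6 = +200.8971 N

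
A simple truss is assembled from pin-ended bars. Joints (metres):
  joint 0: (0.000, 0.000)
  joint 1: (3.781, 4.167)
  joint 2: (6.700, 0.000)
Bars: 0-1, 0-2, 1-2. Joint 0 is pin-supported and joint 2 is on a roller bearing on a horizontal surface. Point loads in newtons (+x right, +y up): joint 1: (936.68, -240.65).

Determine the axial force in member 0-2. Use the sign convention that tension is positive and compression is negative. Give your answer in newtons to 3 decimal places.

N=3 nodes, M=3 members, R=3 reactions → 2N=6, M+R=6
member 0 (0-1): L=5.6267, (cx,cy)=(0.6720,0.7406)
member 1 (0-2): L=6.7000, (cx,cy)=(1.0000,0.0000)
member 2 (1-2): L=5.0877, (cx,cy)=(0.5737,-0.8190)
solve A·x = −loads:
  F[0-1] = +645.0591 N (tension)
  F[0-2] = +503.2173 N (tension)
  F[1-2] = -877.0835 N (compression)
  Rx@0 = -936.6800 N
  Ry@0 = -477.7147 N
  Ry@2 = +718.3647 N

503.217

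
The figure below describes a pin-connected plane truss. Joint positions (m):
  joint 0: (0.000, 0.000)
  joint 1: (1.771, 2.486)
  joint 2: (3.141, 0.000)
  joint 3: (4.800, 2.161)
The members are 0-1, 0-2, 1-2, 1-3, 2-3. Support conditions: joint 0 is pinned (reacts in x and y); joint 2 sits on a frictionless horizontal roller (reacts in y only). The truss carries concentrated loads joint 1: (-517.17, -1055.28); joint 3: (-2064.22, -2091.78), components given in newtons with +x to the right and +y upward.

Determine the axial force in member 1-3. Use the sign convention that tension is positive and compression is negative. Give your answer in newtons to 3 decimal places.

-425.908

N=4 nodes, M=5 members, R=3 reactions → 2N=8, M+R=8
member 0 (0-1): L=3.0523, (cx,cy)=(0.5802,0.8145)
member 1 (0-2): L=3.1410, (cx,cy)=(1.0000,0.0000)
member 2 (1-2): L=2.8385, (cx,cy)=(0.4826,-0.8758)
member 3 (1-3): L=3.0464, (cx,cy)=(0.9943,-0.1067)
member 4 (2-3): L=2.7244, (cx,cy)=(0.6089,0.7932)
solve A·x = −loads:
  F[0-1] = -1454.8870 N (compression)
  F[0-2] = -1737.2427 N (compression)
  F[1-2] = +199.9393 N (tension)
  F[1-3] = -425.9085 N (compression)
  F[2-3] = -2694.3893 N (compression)
  Rx@0 = +2581.3900 N
  Ry@0 = +1184.9521 N
  Ry@2 = +1962.1079 N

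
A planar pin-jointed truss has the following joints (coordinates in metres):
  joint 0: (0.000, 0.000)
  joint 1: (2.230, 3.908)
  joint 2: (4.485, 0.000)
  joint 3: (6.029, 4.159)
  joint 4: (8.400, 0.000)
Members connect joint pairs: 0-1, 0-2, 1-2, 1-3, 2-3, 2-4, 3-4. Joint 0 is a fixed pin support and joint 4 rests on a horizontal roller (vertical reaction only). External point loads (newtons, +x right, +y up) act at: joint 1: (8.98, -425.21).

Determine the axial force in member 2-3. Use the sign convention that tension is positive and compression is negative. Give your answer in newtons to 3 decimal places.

N=5 nodes, M=7 members, R=3 reactions → 2N=10, M+R=10
member 0 (0-1): L=4.4995, (cx,cy)=(0.4956,0.8685)
member 1 (0-2): L=4.4850, (cx,cy)=(1.0000,0.0000)
member 2 (1-2): L=4.5119, (cx,cy)=(0.4998,-0.8661)
member 3 (1-3): L=3.8073, (cx,cy)=(0.9978,0.0659)
member 4 (2-3): L=4.4364, (cx,cy)=(0.3480,0.9375)
member 5 (2-4): L=3.9150, (cx,cy)=(1.0000,0.0000)
member 6 (3-4): L=4.7874, (cx,cy)=(0.4953,-0.8687)
solve A·x = −loads:
  F[0-1] = -354.7881 N (compression)
  F[0-2] = +184.8173 N (tension)
  F[1-2] = -143.7680 N (compression)
  F[1-3] = -113.2103 N (compression)
  F[2-3] = +132.8287 N (tension)
  F[2-4] = +66.7352 N (tension)
  F[3-4] = -134.7474 N (compression)
  Rx@0 = -8.9800 N
  Ry@0 = +308.1490 N
  Ry@4 = +117.0610 N

132.829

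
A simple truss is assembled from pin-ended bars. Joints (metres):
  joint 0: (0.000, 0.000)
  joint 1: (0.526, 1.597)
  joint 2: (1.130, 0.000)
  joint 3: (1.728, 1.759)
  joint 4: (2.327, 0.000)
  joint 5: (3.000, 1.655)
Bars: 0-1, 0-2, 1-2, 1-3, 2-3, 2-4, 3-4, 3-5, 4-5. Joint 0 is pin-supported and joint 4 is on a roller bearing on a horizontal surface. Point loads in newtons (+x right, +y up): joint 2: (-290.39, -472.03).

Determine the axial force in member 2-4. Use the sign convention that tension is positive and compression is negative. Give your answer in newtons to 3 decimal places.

N=6 nodes, M=9 members, R=3 reactions → 2N=12, M+R=12
member 0 (0-1): L=1.6814, (cx,cy)=(0.3128,0.9498)
member 1 (0-2): L=1.1300, (cx,cy)=(1.0000,0.0000)
member 2 (1-2): L=1.7074, (cx,cy)=(0.3538,-0.9353)
member 3 (1-3): L=1.2129, (cx,cy)=(0.9910,0.1336)
member 4 (2-3): L=1.8579, (cx,cy)=(0.3219,0.9468)
member 5 (2-4): L=1.1970, (cx,cy)=(1.0000,0.0000)
member 6 (3-4): L=1.8582, (cx,cy)=(0.3224,-0.9466)
member 7 (3-5): L=1.2762, (cx,cy)=(0.9967,-0.0815)
member 8 (4-5): L=1.7866, (cx,cy)=(0.3767,0.9263)
solve A·x = −loads:
  F[0-1] = -255.6418 N (compression)
  F[0-2] = -210.4161 N (compression)
  F[1-2] = +236.0409 N (tension)
  F[1-3] = -164.9522 N (compression)
  F[2-3] = +265.3744 N (tension)
  F[2-4] = +78.0571 N (tension)
  F[3-4] = -242.1457 N (compression)
  F[3-5] = +0.0000 N (tension)
  F[4-5] = -0.0000 N (compression)
  Rx@0 = +290.3900 N
  Ry@0 = +242.8104 N
  Ry@4 = +229.2196 N

78.057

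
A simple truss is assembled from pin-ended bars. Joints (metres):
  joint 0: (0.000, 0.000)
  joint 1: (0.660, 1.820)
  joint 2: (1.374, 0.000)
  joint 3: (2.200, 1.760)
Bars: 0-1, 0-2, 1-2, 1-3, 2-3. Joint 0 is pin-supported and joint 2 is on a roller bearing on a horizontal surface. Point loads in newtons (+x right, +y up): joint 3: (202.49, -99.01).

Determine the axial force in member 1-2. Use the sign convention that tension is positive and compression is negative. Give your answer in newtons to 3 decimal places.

-352.791

N=4 nodes, M=5 members, R=3 reactions → 2N=8, M+R=8
member 0 (0-1): L=1.9360, (cx,cy)=(0.3409,0.9401)
member 1 (0-2): L=1.3740, (cx,cy)=(1.0000,0.0000)
member 2 (1-2): L=1.9550, (cx,cy)=(0.3652,-0.9309)
member 3 (1-3): L=1.5412, (cx,cy)=(0.9992,-0.0389)
member 4 (2-3): L=1.9442, (cx,cy)=(0.4249,0.9053)
solve A·x = −loads:
  F[0-1] = +339.2181 N (tension)
  F[0-2] = +86.8460 N (tension)
  F[1-2] = -352.7915 N (compression)
  F[1-3] = +244.6722 N (tension)
  F[2-3] = -98.8494 N (compression)
  Rx@0 = -202.4900 N
  Ry@0 = -318.8971 N
  Ry@2 = +417.9071 N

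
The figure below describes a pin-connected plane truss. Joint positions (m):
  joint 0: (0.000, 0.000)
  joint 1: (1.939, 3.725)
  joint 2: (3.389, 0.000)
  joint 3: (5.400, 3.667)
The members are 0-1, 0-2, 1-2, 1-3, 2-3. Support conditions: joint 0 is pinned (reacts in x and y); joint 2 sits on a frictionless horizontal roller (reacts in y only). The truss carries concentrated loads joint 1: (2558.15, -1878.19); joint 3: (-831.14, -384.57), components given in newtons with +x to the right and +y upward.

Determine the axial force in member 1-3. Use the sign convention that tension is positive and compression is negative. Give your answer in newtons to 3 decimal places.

N=4 nodes, M=5 members, R=3 reactions → 2N=8, M+R=8
member 0 (0-1): L=4.1994, (cx,cy)=(0.4617,0.8870)
member 1 (0-2): L=3.3890, (cx,cy)=(1.0000,0.0000)
member 2 (1-2): L=3.9973, (cx,cy)=(0.3627,-0.9319)
member 3 (1-3): L=3.4615, (cx,cy)=(0.9999,-0.0168)
member 4 (2-3): L=4.1822, (cx,cy)=(0.4808,0.8768)
solve A·x = −loads:
  F[0-1] = +1507.3643 N (tension)
  F[0-2] = +1031.0183 N (tension)
  F[1-2] = -3439.2095 N (compression)
  F[1-3] = -614.6780 N (compression)
  F[2-3] = -450.3499 N (compression)
  Rx@0 = -1727.0100 N
  Ry@0 = -1337.0650 N
  Ry@2 = +3599.8250 N

-614.678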